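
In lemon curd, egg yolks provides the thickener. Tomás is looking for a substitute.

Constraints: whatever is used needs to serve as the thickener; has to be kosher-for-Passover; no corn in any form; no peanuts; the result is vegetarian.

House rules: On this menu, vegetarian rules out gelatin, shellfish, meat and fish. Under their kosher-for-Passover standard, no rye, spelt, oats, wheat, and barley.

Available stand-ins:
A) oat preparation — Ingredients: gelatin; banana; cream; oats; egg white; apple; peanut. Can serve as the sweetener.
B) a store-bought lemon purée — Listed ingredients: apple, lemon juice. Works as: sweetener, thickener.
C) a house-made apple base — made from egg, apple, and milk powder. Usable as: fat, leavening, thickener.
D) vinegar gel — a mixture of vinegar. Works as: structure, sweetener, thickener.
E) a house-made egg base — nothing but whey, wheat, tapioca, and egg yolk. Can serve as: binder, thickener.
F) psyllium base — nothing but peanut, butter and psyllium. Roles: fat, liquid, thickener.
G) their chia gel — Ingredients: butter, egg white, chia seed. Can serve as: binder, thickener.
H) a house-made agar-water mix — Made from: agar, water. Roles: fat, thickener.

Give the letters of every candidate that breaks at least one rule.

A, E, F

A: not usable as a thickener; has gelatin, so not vegetarian (and 2 more) — no
B: nothing on the exclusion list — valid
C: vegetarian, no corn — valid
D: nothing on the exclusion list — valid
E: has wheat, so not kosher-for-Passover — out
F: has peanut, so not peanut-free — no
G: every rule checks out — keep
H: only agar and water; none excluded — keep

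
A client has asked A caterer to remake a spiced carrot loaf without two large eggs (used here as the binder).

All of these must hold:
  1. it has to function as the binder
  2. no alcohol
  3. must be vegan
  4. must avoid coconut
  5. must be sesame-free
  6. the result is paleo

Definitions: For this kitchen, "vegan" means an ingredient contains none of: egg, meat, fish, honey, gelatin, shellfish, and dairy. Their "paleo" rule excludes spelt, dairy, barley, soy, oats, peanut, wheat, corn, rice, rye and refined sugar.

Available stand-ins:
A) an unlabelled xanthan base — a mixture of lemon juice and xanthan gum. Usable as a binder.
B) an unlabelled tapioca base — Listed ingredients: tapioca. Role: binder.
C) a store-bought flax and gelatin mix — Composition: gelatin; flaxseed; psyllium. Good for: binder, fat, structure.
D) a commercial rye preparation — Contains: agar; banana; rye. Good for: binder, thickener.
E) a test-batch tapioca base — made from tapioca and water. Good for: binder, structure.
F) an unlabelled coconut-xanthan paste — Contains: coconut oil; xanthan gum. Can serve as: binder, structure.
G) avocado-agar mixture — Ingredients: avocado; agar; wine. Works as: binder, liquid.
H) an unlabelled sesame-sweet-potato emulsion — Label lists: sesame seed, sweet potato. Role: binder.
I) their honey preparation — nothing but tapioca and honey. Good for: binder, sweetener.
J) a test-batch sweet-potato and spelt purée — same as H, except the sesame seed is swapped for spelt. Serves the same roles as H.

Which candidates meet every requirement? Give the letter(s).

A: only lemon juice and xanthan gum; none excluded — keep
B: only tapioca; none excluded — keep
C: has gelatin, so not vegan — out
D: has rye, so not paleo — reject
E: only tapioca and water; none excluded — keep
F: has coconut oil, so not coconut-free — out
G: has wine, so not alcohol-free — no
H: has sesame seed, so not sesame-free — reject
I: has honey, so not vegan — reject
J: has spelt, so not paleo — out

A, B, E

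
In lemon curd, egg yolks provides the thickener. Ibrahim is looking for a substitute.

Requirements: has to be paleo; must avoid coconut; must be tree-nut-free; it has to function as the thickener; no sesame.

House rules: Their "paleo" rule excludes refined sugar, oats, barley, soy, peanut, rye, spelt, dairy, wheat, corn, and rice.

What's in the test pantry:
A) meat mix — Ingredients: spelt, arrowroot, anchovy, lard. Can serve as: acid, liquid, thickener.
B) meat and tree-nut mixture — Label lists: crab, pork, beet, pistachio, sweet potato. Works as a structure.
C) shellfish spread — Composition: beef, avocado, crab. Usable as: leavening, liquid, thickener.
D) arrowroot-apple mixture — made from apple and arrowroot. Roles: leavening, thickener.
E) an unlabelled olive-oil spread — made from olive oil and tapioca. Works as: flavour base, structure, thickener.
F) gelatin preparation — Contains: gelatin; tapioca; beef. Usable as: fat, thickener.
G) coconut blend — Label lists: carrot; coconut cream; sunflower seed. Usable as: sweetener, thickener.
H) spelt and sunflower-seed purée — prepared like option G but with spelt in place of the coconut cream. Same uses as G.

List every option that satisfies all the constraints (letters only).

C, D, E, F

A: has spelt, so not paleo — reject
B: not usable as a thickener; has pistachio, so not tree-nut-free — no
C: every rule checks out — keep
D: nothing on the exclusion list — valid
E: works as a thickener, no sesame, paleo — OK
F: paleo, no tree nuts — OK
G: has coconut cream, so not coconut-free — reject
H: has spelt, so not paleo — reject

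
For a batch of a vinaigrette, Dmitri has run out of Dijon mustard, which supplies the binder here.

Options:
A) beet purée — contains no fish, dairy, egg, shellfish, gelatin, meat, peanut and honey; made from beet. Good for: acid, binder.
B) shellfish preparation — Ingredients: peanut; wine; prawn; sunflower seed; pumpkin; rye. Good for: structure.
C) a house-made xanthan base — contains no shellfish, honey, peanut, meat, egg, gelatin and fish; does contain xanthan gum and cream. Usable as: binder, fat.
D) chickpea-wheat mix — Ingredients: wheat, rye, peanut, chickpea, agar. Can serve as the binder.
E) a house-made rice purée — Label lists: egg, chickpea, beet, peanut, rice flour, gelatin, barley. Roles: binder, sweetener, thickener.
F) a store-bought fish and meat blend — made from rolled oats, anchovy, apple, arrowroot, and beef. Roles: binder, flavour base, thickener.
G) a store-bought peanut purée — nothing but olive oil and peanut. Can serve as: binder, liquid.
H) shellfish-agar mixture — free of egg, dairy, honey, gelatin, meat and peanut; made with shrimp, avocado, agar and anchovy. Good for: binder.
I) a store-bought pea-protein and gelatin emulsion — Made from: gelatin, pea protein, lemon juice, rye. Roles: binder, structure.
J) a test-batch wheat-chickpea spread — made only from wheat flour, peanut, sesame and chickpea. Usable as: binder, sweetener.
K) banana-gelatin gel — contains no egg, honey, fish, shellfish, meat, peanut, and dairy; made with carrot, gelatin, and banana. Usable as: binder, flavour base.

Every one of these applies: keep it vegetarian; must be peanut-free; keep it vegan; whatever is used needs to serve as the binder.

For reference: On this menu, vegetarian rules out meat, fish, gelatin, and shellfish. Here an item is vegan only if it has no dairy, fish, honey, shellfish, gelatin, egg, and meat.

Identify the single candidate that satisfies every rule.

A: every rule checks out — OK
B: not usable as a binder; has prawn, so not vegetarian (and 2 more) — out
C: has cream, so not vegan — no
D: has peanut, so not peanut-free — out
E: has gelatin, so not vegetarian; has egg, so not vegan (and 1 more) — no
F: has anchovy, so not vegetarian; has anchovy, so not vegan — reject
G: has peanut, so not peanut-free — reject
H: has anchovy, so not vegetarian; has anchovy, so not vegan — no
I: has gelatin, so not vegetarian; has gelatin, so not vegan — out
J: has peanut, so not peanut-free — no
K: has gelatin, so not vegetarian; has gelatin, so not vegan — no

A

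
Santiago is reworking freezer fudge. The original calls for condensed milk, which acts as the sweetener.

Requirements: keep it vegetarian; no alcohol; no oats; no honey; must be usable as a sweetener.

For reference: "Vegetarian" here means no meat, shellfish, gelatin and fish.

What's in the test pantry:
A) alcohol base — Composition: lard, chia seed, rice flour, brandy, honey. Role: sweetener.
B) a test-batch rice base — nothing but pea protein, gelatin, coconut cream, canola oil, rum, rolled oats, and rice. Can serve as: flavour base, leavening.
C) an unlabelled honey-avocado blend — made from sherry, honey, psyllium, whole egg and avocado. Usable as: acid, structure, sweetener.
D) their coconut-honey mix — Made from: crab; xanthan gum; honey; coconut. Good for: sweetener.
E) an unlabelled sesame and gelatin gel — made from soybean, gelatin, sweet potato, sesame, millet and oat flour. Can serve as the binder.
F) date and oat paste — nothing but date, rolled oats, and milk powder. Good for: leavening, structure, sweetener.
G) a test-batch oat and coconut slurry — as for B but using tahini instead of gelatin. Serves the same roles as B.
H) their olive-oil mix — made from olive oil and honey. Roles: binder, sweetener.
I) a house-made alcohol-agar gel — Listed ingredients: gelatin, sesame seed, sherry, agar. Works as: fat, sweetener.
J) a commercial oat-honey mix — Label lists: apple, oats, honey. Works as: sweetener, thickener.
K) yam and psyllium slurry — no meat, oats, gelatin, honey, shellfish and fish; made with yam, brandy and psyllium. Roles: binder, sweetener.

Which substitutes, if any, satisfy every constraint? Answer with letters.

A: has lard, so not vegetarian; has brandy, so not alcohol-free (and 1 more) — out
B: not usable as a sweetener; has gelatin, so not vegetarian (and 2 more) — no
C: has sherry, so not alcohol-free; has honey, so not honey-free — reject
D: has crab, so not vegetarian; has honey, so not honey-free — no
E: not usable as a sweetener; has gelatin, so not vegetarian (and 1 more) — out
F: has rolled oats, so not oat-free — no
G: not usable as a sweetener; has rolled oats, so not oat-free (and 1 more) — out
H: has honey, so not honey-free — reject
I: has gelatin, so not vegetarian; has sherry, so not alcohol-free — no
J: has oats, so not oat-free; has honey, so not honey-free — no
K: has brandy, so not alcohol-free — no

none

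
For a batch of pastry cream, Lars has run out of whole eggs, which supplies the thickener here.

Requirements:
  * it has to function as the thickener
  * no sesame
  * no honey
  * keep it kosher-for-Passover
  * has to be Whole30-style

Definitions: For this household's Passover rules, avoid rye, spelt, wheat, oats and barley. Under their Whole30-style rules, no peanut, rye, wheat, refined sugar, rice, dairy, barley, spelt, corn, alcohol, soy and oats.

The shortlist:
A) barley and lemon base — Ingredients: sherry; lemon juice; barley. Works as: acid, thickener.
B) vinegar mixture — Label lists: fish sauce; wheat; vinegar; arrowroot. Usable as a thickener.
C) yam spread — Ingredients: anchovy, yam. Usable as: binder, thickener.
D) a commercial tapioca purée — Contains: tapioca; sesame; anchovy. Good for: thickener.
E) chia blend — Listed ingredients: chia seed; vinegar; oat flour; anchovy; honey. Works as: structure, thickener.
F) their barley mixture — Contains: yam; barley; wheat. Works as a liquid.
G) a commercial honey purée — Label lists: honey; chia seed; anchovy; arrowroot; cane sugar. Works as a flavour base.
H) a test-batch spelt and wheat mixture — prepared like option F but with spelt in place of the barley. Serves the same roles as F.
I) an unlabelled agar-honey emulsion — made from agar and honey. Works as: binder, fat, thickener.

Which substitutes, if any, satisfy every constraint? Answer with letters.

C

A: has barley, so not kosher-for-Passover; has sherry, so not Whole30-style — no
B: has wheat, so not kosher-for-Passover; has wheat, so not Whole30-style — no
C: works as a thickener, Whole30-style, no honey — OK
D: has sesame, so not sesame-free — no
E: has oat flour, so not kosher-for-Passover; has oat flour, so not Whole30-style (and 1 more) — no
F: not usable as a thickener; has barley, so not kosher-for-Passover (and 1 more) — out
G: not usable as a thickener; has cane sugar, so not Whole30-style (and 1 more) — reject
H: not usable as a thickener; has spelt, so not kosher-for-Passover (and 1 more) — no
I: has honey, so not honey-free — out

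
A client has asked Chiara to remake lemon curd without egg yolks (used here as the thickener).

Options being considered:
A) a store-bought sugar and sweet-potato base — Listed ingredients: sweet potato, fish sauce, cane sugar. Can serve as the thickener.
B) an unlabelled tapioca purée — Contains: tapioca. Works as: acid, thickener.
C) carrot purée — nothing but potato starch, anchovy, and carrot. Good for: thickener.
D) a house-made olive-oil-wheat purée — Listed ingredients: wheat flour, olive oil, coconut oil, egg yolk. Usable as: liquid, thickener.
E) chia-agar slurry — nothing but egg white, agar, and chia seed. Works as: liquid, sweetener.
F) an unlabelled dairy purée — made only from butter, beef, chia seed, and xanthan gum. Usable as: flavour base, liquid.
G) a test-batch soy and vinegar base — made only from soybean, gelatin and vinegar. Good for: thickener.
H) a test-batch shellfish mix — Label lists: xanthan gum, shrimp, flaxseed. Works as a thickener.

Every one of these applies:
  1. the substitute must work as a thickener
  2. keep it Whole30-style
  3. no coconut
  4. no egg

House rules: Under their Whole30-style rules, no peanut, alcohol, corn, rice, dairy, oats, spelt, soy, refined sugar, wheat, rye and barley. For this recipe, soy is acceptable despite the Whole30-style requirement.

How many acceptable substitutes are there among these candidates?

4

A: has cane sugar, so not Whole30-style — no
B: all constraints satisfied — keep
C: no coconut, no egg — valid
D: has wheat flour, so not Whole30-style; has coconut oil, so not coconut-free (and 1 more) — out
E: not usable as a thickener; has egg white, so not egg-free — no
F: not usable as a thickener; has butter, so not Whole30-style — no
G: soy is permitted under the Whole30-style carve-out; nothing else excluded — keep
H: works as a thickener, no coconut, Whole30-style — valid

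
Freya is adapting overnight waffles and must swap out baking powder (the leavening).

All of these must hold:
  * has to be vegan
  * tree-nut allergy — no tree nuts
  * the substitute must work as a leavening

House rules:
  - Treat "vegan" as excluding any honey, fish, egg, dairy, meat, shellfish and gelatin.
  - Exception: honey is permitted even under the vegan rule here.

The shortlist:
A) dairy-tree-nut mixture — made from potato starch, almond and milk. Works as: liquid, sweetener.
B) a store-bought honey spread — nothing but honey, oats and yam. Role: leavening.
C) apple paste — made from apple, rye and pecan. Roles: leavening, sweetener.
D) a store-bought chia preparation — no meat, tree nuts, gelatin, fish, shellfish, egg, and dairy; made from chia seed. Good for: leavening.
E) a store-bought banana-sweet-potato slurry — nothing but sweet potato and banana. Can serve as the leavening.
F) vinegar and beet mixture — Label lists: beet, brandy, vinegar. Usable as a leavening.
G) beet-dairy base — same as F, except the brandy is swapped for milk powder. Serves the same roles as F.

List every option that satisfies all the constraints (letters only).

B, D, E, F

A: not usable as a leavening; has milk, so not vegan (and 1 more) — no
B: honey is permitted under the vegan carve-out; nothing else excluded — keep
C: has pecan, so not tree-nut-free — out
D: works as a leavening, vegan, no tree nuts — keep
E: vegan, no tree nuts — valid
F: only brandy, beet and vinegar; none excluded — OK
G: has milk powder, so not vegan — reject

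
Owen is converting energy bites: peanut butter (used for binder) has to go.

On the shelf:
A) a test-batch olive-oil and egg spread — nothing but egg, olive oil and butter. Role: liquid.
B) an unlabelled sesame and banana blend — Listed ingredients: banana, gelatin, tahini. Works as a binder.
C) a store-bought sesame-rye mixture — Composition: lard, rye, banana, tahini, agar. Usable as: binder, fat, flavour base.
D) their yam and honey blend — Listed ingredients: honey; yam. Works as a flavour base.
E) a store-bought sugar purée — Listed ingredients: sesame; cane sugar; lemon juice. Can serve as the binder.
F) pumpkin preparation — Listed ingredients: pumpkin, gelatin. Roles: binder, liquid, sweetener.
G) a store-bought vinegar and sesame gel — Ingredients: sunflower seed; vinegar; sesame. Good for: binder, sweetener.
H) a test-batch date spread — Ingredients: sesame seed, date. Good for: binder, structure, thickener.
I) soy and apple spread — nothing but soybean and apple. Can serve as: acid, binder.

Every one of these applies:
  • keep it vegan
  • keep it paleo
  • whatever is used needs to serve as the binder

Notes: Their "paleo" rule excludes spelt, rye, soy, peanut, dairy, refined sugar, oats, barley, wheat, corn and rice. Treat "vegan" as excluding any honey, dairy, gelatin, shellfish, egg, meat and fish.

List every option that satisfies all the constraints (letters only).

A: not usable as a binder; has butter, so not paleo (and 1 more) — out
B: has gelatin, so not vegan — no
C: has rye, so not paleo; has lard, so not vegan — no
D: not usable as a binder; has honey, so not vegan — reject
E: has cane sugar, so not paleo — reject
F: has gelatin, so not vegan — reject
G: nothing on the exclusion list — OK
H: only sesame seed and date; none excluded — valid
I: has soybean, so not paleo — no

G, H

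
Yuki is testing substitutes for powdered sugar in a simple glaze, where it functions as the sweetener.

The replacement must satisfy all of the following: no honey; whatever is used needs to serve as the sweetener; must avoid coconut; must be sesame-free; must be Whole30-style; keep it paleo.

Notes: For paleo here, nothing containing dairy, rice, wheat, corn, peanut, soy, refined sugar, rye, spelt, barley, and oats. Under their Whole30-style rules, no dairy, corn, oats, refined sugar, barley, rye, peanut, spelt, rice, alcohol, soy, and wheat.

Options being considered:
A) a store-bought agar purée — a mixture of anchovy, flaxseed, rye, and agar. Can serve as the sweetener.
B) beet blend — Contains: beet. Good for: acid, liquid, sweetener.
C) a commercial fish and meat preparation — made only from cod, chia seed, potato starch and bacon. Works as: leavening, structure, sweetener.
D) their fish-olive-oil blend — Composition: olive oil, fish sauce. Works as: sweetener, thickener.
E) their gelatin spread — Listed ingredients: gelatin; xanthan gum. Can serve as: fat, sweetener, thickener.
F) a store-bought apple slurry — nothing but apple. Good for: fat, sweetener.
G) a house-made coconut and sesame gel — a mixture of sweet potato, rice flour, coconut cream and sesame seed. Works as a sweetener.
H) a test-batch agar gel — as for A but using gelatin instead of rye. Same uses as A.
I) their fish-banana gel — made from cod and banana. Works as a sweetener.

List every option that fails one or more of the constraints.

A: has rye, so not paleo; has rye, so not Whole30-style — out
B: only beet; none excluded — valid
C: no sesame, paleo — keep
D: nothing on the exclusion list — OK
E: all constraints satisfied — valid
F: only apple; none excluded — valid
G: has rice flour, so not paleo; has rice flour, so not Whole30-style (and 2 more) — reject
H: anchovy and gelatin etc. — none of it excluded — keep
I: works as a sweetener, no sesame, no coconut — OK

A, G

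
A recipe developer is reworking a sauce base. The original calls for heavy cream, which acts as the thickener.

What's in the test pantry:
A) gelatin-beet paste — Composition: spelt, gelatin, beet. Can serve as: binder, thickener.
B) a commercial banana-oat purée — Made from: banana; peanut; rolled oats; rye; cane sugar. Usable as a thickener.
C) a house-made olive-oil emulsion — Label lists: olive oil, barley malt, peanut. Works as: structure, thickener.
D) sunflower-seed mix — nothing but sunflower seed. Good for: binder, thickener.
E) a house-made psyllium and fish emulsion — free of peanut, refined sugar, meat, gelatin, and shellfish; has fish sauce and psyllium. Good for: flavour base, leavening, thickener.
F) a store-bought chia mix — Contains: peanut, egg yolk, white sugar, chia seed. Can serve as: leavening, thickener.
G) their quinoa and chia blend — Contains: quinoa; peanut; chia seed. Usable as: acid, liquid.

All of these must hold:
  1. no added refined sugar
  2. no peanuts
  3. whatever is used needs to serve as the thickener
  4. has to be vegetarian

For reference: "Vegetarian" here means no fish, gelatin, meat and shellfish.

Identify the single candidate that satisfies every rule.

A: has gelatin, so not vegetarian — reject
B: has cane sugar, so not no-added-sugar; has peanut, so not peanut-free — out
C: has peanut, so not peanut-free — no
D: works as a thickener, no peanut, vegetarian — valid
E: has fish sauce, so not vegetarian — out
F: has white sugar, so not no-added-sugar; has peanut, so not peanut-free — no
G: not usable as a thickener; has peanut, so not peanut-free — out

D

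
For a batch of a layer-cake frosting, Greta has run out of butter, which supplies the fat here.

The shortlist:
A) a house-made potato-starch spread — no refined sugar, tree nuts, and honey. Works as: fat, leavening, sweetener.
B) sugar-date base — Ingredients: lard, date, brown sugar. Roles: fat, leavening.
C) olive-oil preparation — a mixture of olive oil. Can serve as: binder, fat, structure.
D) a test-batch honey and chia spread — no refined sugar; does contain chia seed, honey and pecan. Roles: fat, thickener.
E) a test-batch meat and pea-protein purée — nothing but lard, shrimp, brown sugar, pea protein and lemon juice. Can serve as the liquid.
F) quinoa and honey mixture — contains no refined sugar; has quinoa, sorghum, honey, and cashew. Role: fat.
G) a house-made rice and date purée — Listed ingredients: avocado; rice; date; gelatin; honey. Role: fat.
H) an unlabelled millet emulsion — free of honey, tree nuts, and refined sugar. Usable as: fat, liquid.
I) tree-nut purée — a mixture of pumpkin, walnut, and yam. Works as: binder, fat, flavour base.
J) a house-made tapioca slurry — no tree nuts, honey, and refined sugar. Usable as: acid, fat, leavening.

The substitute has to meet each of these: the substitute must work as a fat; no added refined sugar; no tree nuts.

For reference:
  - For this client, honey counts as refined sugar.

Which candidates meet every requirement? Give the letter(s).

A: works as a fat, no tree nuts, no-added-sugar — OK
B: has brown sugar, so not no-added-sugar — out
C: only olive oil; none excluded — OK
D: has honey, so not no-added-sugar; has pecan, so not tree-nut-free — out
E: not usable as a fat; has brown sugar, so not no-added-sugar — out
F: has honey, so not no-added-sugar; has cashew, so not tree-nut-free — no
G: has honey, so not no-added-sugar — out
H: no-added-sugar, no tree nuts — OK
I: has walnut, so not tree-nut-free — no
J: works as a fat, no tree nuts, no-added-sugar — OK

A, C, H, J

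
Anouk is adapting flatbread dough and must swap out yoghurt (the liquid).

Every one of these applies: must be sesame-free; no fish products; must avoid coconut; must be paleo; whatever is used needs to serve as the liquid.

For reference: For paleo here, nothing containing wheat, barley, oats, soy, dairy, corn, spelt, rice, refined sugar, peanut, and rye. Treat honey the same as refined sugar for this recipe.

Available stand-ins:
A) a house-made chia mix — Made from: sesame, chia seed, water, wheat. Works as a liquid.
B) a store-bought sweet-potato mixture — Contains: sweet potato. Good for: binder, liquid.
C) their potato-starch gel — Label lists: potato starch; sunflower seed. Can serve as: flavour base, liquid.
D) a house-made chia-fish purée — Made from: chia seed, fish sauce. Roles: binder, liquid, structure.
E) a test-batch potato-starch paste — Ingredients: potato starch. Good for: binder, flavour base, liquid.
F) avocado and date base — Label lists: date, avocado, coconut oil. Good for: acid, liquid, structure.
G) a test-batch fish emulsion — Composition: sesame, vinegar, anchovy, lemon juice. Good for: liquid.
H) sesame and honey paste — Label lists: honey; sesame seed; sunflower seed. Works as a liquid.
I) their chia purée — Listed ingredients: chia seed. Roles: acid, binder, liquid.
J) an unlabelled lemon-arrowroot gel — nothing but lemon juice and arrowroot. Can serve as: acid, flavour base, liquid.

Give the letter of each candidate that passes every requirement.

B, C, E, I, J

A: has wheat, so not paleo; has sesame, so not sesame-free — out
B: only sweet potato; none excluded — valid
C: nothing on the exclusion list — OK
D: has fish sauce, so not fish-free — no
E: only potato starch; none excluded — keep
F: has coconut oil, so not coconut-free — reject
G: has anchovy, so not fish-free; has sesame, so not sesame-free — out
H: has honey, so not paleo; has sesame seed, so not sesame-free — reject
I: only chia seed; none excluded — keep
J: only lemon juice and arrowroot; none excluded — valid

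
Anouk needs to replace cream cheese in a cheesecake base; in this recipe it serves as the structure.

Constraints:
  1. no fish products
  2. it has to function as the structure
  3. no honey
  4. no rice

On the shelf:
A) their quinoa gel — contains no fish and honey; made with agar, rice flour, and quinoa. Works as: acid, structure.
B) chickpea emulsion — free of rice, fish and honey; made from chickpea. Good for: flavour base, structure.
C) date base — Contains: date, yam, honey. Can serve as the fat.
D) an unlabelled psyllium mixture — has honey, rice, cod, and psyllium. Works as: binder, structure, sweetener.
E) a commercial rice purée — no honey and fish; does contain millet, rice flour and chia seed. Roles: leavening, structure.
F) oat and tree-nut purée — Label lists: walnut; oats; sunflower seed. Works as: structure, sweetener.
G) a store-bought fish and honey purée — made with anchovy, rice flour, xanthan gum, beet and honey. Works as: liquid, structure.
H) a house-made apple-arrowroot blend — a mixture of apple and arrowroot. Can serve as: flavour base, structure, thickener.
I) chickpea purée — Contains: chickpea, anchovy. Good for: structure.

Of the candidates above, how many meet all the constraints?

A: has rice flour, so not rice-free — reject
B: works as a structure, no honey, no fish — keep
C: not usable as a structure; has honey, so not honey-free — no
D: has rice, so not rice-free; has honey, so not honey-free (and 1 more) — out
E: has rice flour, so not rice-free — no
F: only oats, walnut and sunflower seed; none excluded — valid
G: has rice flour, so not rice-free; has honey, so not honey-free (and 1 more) — out
H: every rule checks out — OK
I: has anchovy, so not fish-free — no

3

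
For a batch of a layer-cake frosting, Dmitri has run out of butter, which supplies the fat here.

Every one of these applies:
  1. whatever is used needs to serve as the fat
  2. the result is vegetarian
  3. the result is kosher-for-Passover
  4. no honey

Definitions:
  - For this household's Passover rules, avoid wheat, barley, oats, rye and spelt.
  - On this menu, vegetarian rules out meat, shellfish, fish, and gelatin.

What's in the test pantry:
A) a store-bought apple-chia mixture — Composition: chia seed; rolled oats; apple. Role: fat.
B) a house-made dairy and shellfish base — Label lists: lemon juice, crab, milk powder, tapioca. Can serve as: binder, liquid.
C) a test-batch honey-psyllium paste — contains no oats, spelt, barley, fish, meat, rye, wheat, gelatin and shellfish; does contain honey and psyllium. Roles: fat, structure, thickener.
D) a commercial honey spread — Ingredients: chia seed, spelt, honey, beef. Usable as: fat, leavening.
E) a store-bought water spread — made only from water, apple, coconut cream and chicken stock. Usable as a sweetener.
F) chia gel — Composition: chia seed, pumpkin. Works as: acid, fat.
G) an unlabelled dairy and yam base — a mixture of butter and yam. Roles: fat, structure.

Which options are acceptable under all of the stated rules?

A: has rolled oats, so not kosher-for-Passover — reject
B: not usable as a fat; has crab, so not vegetarian — out
C: has honey, so not honey-free — reject
D: has spelt, so not kosher-for-Passover; has beef, so not vegetarian (and 1 more) — reject
E: not usable as a fat; has chicken stock, so not vegetarian — reject
F: only pumpkin and chia seed; none excluded — keep
G: only butter and yam; none excluded — keep

F, G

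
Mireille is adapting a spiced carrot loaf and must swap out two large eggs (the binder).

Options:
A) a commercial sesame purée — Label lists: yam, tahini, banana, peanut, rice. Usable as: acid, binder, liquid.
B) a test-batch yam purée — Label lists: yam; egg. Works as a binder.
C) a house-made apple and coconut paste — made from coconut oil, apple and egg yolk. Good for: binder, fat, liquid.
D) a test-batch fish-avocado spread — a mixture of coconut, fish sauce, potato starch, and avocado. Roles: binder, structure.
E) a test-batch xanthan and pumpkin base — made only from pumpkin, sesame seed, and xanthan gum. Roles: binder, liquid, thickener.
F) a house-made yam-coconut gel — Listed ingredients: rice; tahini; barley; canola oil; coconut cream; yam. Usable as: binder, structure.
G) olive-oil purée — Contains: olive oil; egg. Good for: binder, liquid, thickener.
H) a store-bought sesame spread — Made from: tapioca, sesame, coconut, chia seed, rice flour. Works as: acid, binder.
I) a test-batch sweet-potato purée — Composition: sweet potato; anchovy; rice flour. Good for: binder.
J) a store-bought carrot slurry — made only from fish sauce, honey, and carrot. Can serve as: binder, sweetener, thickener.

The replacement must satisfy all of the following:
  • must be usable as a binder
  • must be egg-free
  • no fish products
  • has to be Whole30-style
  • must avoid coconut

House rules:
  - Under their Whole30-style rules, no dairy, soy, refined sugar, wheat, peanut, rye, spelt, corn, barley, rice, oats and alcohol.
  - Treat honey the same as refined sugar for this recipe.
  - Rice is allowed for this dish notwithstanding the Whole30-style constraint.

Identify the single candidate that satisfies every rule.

E

A: has peanut, so not Whole30-style — out
B: has egg, so not egg-free — no
C: has egg yolk, so not egg-free; has coconut oil, so not coconut-free — no
D: has coconut, so not coconut-free; has fish sauce, so not fish-free — reject
E: only sesame seed, pumpkin, and xanthan gum; none excluded — keep
F: has barley, so not Whole30-style; has coconut cream, so not coconut-free — reject
G: has egg, so not egg-free — out
H: has coconut, so not coconut-free — out
I: has anchovy, so not fish-free — reject
J: has honey, so not Whole30-style; has fish sauce, so not fish-free — reject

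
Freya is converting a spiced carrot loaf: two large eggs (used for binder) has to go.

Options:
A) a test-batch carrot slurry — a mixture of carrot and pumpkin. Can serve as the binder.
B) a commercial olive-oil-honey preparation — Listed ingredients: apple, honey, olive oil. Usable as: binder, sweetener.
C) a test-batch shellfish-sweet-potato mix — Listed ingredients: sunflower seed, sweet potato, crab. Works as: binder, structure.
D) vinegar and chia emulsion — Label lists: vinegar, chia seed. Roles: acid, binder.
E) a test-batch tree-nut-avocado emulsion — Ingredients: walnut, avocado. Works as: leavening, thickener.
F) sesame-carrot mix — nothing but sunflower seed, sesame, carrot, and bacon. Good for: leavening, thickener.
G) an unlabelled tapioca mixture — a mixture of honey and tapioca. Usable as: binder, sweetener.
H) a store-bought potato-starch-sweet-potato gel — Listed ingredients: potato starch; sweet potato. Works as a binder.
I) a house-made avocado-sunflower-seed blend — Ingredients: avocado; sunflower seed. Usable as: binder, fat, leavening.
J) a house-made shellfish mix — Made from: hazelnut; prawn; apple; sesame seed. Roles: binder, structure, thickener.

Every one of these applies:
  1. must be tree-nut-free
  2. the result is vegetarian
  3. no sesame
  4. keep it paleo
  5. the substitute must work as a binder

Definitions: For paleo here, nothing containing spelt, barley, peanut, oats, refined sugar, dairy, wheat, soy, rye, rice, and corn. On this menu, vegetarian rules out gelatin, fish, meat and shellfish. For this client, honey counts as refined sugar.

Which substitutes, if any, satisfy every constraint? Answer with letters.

A, D, H, I

A: only pumpkin and carrot; none excluded — valid
B: has honey, so not paleo — reject
C: has crab, so not vegetarian — reject
D: only vinegar and chia seed; none excluded — OK
E: not usable as a binder; has walnut, so not tree-nut-free — reject
F: not usable as a binder; has bacon, so not vegetarian (and 1 more) — reject
G: has honey, so not paleo — reject
H: only potato starch and sweet potato; none excluded — OK
I: all constraints satisfied — keep
J: has prawn, so not vegetarian; has hazelnut, so not tree-nut-free (and 1 more) — out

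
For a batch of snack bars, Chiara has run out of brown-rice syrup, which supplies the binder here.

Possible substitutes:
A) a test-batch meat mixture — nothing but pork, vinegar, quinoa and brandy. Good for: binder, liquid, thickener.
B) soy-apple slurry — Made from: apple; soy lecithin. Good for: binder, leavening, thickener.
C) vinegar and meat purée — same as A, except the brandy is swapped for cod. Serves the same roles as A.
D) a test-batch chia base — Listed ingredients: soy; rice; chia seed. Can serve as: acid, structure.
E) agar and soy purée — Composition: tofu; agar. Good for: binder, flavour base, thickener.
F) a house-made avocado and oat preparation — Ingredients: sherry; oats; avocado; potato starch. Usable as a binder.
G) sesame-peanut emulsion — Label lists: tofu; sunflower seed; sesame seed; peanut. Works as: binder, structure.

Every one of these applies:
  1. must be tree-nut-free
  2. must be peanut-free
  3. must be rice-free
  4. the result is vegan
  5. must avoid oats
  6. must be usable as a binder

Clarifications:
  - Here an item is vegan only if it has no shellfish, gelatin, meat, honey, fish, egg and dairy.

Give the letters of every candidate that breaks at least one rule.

A: has pork, so not vegan — out
B: only soy lecithin and apple; none excluded — OK
C: has cod, so not vegan — out
D: not usable as a binder; has rice, so not rice-free — reject
E: nothing on the exclusion list — valid
F: has oats, so not oat-free — no
G: has peanut, so not peanut-free — reject

A, C, D, F, G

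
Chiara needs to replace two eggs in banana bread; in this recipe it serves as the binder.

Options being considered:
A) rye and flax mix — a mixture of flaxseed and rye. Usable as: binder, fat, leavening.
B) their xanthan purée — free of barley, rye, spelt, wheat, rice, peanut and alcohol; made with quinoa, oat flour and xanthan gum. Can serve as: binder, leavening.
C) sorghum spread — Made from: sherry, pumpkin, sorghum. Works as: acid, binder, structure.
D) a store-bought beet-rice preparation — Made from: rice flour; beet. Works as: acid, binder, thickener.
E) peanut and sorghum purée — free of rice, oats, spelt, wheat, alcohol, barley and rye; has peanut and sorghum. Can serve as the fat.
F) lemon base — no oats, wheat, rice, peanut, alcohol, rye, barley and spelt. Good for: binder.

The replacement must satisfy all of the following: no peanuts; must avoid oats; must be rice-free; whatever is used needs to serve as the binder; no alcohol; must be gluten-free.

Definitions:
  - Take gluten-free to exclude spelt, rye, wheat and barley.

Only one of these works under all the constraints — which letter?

F

A: has rye, so not gluten-free — reject
B: has oat flour, so not oat-free — no
C: has sherry, so not alcohol-free — reject
D: has rice flour, so not rice-free — out
E: not usable as a binder; has peanut, so not peanut-free — reject
F: gluten-free, no oats — valid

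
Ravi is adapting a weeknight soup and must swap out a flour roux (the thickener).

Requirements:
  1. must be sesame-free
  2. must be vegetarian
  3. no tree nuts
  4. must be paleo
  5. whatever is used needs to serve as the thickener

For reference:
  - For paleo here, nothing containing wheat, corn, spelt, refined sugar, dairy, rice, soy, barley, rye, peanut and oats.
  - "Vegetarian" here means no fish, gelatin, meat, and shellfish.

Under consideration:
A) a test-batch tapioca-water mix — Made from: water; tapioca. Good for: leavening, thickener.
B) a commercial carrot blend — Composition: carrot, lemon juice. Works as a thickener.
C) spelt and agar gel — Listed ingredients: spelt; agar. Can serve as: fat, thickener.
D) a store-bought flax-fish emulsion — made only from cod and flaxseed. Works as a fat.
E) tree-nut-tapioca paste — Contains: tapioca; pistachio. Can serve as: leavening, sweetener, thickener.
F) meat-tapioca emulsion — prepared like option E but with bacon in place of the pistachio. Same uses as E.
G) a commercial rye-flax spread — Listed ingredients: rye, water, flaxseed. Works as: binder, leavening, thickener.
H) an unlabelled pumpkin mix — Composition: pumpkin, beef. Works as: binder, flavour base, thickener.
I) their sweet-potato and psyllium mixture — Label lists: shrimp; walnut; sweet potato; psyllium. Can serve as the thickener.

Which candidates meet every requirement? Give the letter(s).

A, B

A: only tapioca and water; none excluded — OK
B: no tree nuts, vegetarian — keep
C: has spelt, so not paleo — out
D: not usable as a thickener; has cod, so not vegetarian — reject
E: has pistachio, so not tree-nut-free — reject
F: has bacon, so not vegetarian — reject
G: has rye, so not paleo — reject
H: has beef, so not vegetarian — no
I: has shrimp, so not vegetarian; has walnut, so not tree-nut-free — no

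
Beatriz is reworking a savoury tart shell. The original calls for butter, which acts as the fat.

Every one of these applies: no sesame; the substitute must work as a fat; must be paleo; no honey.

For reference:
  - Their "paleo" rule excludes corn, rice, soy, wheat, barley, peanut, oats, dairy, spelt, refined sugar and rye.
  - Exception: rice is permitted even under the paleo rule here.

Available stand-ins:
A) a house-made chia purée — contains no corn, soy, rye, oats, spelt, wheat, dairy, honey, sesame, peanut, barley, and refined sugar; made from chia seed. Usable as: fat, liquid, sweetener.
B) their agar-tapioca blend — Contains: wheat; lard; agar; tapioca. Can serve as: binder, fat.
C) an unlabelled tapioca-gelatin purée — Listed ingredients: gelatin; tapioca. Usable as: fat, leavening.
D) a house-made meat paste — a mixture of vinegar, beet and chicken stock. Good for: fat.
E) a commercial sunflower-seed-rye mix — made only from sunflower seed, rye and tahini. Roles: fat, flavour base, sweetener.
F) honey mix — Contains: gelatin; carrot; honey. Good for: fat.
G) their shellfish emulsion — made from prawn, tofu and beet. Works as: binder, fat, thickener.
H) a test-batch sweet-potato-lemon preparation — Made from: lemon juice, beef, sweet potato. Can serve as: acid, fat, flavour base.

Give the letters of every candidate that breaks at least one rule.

B, E, F, G

A: works as a fat, no sesame, no honey — valid
B: has wheat, so not paleo — no
C: only gelatin and tapioca; none excluded — valid
D: only chicken stock, beet and vinegar; none excluded — keep
E: has rye, so not paleo; has tahini, so not sesame-free — reject
F: has honey, so not honey-free — no
G: has tofu, so not paleo — no
H: every rule checks out — OK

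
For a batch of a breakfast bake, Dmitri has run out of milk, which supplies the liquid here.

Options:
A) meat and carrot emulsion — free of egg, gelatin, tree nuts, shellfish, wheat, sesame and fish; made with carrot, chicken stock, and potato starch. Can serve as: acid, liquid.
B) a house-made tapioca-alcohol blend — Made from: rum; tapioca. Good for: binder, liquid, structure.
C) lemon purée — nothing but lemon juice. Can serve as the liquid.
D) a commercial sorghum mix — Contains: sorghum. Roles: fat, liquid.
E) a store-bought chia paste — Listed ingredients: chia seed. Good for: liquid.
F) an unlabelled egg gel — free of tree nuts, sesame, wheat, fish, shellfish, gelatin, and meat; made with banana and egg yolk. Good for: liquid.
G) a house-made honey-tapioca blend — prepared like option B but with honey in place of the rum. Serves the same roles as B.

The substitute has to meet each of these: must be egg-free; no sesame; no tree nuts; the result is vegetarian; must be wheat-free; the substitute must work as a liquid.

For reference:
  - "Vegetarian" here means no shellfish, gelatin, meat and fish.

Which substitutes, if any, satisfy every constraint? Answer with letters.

B, C, D, E, G

A: has chicken stock, so not vegetarian — reject
B: all constraints satisfied — valid
C: no sesame, vegetarian — valid
D: all constraints satisfied — OK
E: only chia seed; none excluded — keep
F: has egg yolk, so not egg-free — out
G: no wheat, no egg — valid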